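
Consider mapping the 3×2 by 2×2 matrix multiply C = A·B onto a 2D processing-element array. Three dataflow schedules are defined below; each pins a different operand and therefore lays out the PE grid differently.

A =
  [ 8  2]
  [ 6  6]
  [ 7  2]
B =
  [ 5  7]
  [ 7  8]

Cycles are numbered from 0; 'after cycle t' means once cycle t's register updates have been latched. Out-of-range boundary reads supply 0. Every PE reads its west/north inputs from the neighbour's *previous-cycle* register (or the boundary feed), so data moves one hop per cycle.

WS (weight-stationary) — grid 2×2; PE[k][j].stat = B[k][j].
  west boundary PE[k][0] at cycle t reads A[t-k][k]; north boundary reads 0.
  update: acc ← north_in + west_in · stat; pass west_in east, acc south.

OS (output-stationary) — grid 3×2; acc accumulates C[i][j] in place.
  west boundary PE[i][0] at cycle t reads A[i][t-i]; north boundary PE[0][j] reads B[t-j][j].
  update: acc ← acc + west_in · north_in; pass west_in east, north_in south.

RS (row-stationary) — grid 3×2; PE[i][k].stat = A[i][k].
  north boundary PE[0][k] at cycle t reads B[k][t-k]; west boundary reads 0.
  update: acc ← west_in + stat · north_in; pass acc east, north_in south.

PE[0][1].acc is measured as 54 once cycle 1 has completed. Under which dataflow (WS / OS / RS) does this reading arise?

WS [2×2] PE[0][1] across cycles:
  t=0 PE[0][1]: acc=0 h=0 v=0
  t=1 PE[0][1]: acc=56 h=8 v=56
OS [3×2] PE[0][1] across cycles:
  t=0 PE[0][1]: acc=0 h=0 v=0
  t=1 PE[0][1]: acc=56 h=8 v=7
RS [3×2] PE[0][1] across cycles:
  t=0 PE[0][1]: acc=0 h=0 v=0
  t=1 PE[0][1]: acc=54 h=54 v=7

dataflow = RS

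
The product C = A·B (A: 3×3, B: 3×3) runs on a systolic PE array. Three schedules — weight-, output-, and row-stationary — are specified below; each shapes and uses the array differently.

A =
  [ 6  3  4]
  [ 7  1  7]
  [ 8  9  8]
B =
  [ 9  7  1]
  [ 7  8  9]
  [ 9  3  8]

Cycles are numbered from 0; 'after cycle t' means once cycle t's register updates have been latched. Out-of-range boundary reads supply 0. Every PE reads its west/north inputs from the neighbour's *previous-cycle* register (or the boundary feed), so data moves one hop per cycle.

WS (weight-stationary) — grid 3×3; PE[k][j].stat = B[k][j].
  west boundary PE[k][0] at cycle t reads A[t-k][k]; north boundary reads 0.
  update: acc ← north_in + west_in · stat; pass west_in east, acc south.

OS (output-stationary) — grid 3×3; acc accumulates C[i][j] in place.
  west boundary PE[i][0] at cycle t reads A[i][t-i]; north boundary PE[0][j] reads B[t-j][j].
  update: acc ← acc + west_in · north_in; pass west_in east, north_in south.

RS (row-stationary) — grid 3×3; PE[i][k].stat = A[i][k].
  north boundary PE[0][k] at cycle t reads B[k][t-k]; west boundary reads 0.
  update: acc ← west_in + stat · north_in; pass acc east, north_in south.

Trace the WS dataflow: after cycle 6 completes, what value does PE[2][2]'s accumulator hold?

PE[2][2].acc = 153

WS (3×3). Following PE[2][2] plus its west/north inputs:
  cycle 0: PE[1][2] → acc 0, east 0, south 0
  cycle 0: PE[2][1] → acc 0, east 0, south 0
  cycle 0: PE[2][2] → acc 0, east 0, south 0
  cycle 1: PE[1][2] → acc 0, east 0, south 0
  cycle 1: PE[2][1] → acc 0, east 0, south 0
  cycle 1: PE[2][2] → acc 0, east 0, south 0
  cycle 2: PE[1][2] → acc 0, east 0, south 0
  cycle 2: PE[2][1] → acc 0, east 0, south 0
  cycle 2: PE[2][2] → acc 0, east 0, south 0
  cycle 3: PE[1][2] → acc 33, east 3, south 33
  cycle 3: PE[2][1] → acc 78, east 4, south 78
  cycle 3: PE[2][2] → acc 0, east 0, south 0
  cycle 4: PE[1][2] → acc 16, east 1, south 16
  cycle 4: PE[2][1] → acc 78, east 7, south 78
  cycle 4: PE[2][2] → acc 65, east 4, south 65
  cycle 5: PE[1][2] → acc 89, east 9, south 89
  cycle 5: PE[2][1] → acc 152, east 8, south 152
  cycle 5: PE[2][2] → acc 72, east 7, south 72
  cycle 6: PE[1][2] → acc 0, east 0, south 0
  cycle 6: PE[2][1] → acc 0, east 0, south 0
  cycle 6: PE[2][2] → acc 153, east 8, south 153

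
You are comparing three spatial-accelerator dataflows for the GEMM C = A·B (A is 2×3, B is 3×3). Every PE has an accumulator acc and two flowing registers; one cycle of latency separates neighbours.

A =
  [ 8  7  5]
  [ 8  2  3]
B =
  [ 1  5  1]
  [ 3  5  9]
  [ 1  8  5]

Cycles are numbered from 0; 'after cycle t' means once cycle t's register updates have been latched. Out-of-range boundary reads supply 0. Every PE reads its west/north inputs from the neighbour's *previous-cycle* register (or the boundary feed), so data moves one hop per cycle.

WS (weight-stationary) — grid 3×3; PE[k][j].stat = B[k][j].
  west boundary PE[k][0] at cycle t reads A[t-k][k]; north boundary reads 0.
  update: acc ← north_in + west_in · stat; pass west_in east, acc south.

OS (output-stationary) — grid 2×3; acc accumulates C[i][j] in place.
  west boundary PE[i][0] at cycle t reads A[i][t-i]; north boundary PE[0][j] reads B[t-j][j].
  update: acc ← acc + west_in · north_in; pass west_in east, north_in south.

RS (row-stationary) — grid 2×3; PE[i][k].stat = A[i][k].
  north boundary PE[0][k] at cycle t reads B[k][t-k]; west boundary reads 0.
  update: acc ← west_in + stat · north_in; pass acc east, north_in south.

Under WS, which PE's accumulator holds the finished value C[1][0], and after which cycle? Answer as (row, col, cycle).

(row, col, cycle) = (2, 0, 3)

Under WS, C[1][0] lands at PE[2][0]:
  step 0 · PE2,0: acc=0; fwd→0 fwd↓0
  step 1 · PE2,0: acc=0; fwd→0 fwd↓0
  step 2 · PE2,0: acc=34; fwd→5 fwd↓34
  step 3 · PE2,0: acc=17; fwd→3 fwd↓17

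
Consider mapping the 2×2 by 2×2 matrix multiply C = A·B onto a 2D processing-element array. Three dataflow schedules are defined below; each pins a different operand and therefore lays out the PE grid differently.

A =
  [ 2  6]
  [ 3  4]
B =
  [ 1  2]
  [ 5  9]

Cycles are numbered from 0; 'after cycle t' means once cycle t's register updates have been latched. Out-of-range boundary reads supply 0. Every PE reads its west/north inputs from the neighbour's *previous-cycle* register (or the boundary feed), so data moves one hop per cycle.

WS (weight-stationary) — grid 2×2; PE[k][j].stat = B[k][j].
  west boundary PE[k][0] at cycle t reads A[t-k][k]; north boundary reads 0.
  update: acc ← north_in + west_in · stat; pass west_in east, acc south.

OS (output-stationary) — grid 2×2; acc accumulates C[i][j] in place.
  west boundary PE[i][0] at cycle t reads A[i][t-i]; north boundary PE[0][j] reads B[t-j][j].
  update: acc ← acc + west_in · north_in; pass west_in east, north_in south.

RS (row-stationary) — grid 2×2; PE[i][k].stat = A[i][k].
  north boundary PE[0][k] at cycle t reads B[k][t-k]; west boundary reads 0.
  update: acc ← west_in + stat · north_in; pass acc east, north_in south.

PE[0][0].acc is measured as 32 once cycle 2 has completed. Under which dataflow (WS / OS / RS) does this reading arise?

WS [2×2] PE[0][0] across cycles:
  c0 r0c0: 2 / 2 / 2
  c1 r0c0: 3 / 3 / 3
  c2 r0c0: 0 / 0 / 0
OS [2×2] PE[0][0] across cycles:
  c0 r0c0: 2 / 2 / 1
  c1 r0c0: 32 / 6 / 5
  c2 r0c0: 32 / 0 / 0
RS [2×2] PE[0][0] across cycles:
  c0 r0c0: 2 / 2 / 1
  c1 r0c0: 4 / 4 / 2
  c2 r0c0: 0 / 0 / 0

dataflow = OS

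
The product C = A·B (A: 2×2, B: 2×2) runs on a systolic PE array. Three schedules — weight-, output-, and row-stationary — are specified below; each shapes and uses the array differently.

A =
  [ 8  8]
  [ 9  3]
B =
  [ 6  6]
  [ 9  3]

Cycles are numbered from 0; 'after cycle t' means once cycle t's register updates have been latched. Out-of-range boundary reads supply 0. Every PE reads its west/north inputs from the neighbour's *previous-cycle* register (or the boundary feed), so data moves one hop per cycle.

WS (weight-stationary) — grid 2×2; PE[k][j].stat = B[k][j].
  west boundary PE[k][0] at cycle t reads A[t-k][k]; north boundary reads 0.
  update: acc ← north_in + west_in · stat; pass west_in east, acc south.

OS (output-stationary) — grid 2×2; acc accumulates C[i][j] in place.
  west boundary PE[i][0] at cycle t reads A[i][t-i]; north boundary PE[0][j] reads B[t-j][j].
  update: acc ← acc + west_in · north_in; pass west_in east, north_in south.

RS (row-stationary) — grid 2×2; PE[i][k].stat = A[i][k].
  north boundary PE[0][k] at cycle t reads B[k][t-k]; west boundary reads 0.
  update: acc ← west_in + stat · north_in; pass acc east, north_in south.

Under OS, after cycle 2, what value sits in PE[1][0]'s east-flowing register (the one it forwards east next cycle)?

Tracing OS — 2×2 array, target PE[1][0]:
  0: (0,0).acc=48  regs=<8,6>
  0: (1,0).acc=0  regs=<0,0>
  1: (0,0).acc=120  regs=<8,9>
  1: (1,0).acc=54  regs=<9,6>
  2: (0,0).acc=120  regs=<0,0>
  2: (1,0).acc=81  regs=<3,9>

register = 3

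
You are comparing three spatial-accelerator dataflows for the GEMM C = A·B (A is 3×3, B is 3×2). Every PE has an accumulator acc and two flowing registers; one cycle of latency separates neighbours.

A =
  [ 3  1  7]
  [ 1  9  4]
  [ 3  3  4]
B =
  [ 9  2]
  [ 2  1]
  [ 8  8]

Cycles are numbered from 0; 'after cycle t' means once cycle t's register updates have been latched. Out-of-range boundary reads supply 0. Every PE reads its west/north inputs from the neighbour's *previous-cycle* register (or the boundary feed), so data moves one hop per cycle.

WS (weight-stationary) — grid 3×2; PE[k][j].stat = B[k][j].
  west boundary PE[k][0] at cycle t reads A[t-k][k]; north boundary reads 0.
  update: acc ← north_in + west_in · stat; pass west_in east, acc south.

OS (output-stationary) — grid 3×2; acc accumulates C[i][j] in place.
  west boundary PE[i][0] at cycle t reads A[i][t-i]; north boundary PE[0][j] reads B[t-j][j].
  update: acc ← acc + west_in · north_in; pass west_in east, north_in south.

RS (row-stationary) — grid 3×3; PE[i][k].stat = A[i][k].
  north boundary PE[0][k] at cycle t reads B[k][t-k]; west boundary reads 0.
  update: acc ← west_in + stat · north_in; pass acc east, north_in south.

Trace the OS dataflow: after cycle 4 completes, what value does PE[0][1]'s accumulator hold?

OS 3×2: PE[0][1] cycle-by-cycle (with neighbour feeds):
  t=0 PE[0][0]: acc=27 h=3 v=9
  t=0 PE[0][1]: acc=0 h=0 v=0
  t=1 PE[0][0]: acc=29 h=1 v=2
  t=1 PE[0][1]: acc=6 h=3 v=2
  t=2 PE[0][0]: acc=85 h=7 v=8
  t=2 PE[0][1]: acc=7 h=1 v=1
  t=3 PE[0][0]: acc=85 h=0 v=0
  t=3 PE[0][1]: acc=63 h=7 v=8
  t=4 PE[0][0]: acc=85 h=0 v=0
  t=4 PE[0][1]: acc=63 h=0 v=0

PE[0][1].acc = 63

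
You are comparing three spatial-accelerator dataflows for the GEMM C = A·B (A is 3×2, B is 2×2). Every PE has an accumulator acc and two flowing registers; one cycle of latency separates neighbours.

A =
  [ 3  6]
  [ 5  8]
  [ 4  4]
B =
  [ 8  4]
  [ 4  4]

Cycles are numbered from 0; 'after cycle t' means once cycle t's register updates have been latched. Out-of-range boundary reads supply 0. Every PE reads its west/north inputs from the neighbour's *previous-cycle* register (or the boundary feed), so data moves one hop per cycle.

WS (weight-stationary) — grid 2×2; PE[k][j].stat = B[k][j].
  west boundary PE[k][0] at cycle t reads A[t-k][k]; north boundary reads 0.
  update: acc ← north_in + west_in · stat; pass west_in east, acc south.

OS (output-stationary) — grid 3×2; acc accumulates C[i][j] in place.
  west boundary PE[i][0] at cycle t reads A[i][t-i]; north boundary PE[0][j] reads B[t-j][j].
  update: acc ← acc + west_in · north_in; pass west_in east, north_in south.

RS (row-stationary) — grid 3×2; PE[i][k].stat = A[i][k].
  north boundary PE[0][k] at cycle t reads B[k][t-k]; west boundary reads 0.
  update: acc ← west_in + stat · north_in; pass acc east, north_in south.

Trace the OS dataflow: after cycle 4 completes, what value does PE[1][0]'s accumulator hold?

PE[1][0].acc = 72

OS 3×2: PE[1][0] cycle-by-cycle (with neighbour feeds):
  0: (0,0).acc=24  regs=<3,8>
  0: (1,0).acc=0  regs=<0,0>
  1: (0,0).acc=48  regs=<6,4>
  1: (1,0).acc=40  regs=<5,8>
  2: (0,0).acc=48  regs=<0,0>
  2: (1,0).acc=72  regs=<8,4>
  3: (0,0).acc=48  regs=<0,0>
  3: (1,0).acc=72  regs=<0,0>
  4: (0,0).acc=48  regs=<0,0>
  4: (1,0).acc=72  regs=<0,0>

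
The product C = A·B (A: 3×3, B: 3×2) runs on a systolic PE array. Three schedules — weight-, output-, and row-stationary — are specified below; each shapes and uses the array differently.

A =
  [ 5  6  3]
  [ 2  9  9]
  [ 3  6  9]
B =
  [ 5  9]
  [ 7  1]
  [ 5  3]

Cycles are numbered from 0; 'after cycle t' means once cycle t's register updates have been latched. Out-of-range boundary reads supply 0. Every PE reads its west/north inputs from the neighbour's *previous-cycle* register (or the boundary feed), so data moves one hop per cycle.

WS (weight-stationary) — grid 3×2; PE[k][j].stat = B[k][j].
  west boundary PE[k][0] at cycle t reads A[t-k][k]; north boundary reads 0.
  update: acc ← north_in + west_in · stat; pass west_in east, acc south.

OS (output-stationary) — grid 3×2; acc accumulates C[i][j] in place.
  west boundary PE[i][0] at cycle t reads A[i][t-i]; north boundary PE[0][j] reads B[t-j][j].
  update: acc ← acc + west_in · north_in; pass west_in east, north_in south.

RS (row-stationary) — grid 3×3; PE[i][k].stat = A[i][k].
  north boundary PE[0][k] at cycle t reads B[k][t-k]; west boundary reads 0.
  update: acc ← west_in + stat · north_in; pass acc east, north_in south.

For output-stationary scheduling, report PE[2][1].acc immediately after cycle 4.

PE[2][1].acc = 33

OS on a 3×2 grid — tracing PE[2][1] and its feeders:
  t=0 PE[1][1]: acc=0 h=0 v=0
  t=0 PE[2][0]: acc=0 h=0 v=0
  t=0 PE[2][1]: acc=0 h=0 v=0
  t=1 PE[1][1]: acc=0 h=0 v=0
  t=1 PE[2][0]: acc=0 h=0 v=0
  t=1 PE[2][1]: acc=0 h=0 v=0
  t=2 PE[1][1]: acc=18 h=2 v=9
  t=2 PE[2][0]: acc=15 h=3 v=5
  t=2 PE[2][1]: acc=0 h=0 v=0
  t=3 PE[1][1]: acc=27 h=9 v=1
  t=3 PE[2][0]: acc=57 h=6 v=7
  t=3 PE[2][1]: acc=27 h=3 v=9
  t=4 PE[1][1]: acc=54 h=9 v=3
  t=4 PE[2][0]: acc=102 h=9 v=5
  t=4 PE[2][1]: acc=33 h=6 v=1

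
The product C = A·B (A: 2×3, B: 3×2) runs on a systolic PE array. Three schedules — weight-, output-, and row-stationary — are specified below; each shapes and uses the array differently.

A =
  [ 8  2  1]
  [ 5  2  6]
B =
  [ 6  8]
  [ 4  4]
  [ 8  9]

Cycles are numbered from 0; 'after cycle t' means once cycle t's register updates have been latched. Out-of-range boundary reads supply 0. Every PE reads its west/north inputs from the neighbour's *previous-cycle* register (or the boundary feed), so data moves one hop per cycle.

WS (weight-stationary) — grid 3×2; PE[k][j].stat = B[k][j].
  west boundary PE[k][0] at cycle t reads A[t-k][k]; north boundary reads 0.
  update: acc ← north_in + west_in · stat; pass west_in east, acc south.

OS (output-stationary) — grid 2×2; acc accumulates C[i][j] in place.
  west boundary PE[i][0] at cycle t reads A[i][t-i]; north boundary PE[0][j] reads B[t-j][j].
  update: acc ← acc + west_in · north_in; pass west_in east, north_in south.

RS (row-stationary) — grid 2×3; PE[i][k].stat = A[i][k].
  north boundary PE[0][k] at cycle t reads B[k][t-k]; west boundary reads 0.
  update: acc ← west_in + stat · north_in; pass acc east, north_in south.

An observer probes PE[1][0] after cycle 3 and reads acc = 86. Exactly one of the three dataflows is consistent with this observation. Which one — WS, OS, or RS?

dataflow = OS

— WS: 3×2; PE[1][0] trace:
  after 0 — PE[1][0] acc=0, pass-E 0, pass-S 0
  after 1 — PE[1][0] acc=56, pass-E 2, pass-S 56
  after 2 — PE[1][0] acc=38, pass-E 2, pass-S 38
  after 3 — PE[1][0] acc=0, pass-E 0, pass-S 0
— OS: 2×2; PE[1][0] trace:
  after 0 — PE[1][0] acc=0, pass-E 0, pass-S 0
  after 1 — PE[1][0] acc=30, pass-E 5, pass-S 6
  after 2 — PE[1][0] acc=38, pass-E 2, pass-S 4
  after 3 — PE[1][0] acc=86, pass-E 6, pass-S 8
— RS: 2×3; PE[1][0] trace:
  after 0 — PE[1][0] acc=0, pass-E 0, pass-S 0
  after 1 — PE[1][0] acc=30, pass-E 30, pass-S 6
  after 2 — PE[1][0] acc=40, pass-E 40, pass-S 8
  after 3 — PE[1][0] acc=0, pass-E 0, pass-S 0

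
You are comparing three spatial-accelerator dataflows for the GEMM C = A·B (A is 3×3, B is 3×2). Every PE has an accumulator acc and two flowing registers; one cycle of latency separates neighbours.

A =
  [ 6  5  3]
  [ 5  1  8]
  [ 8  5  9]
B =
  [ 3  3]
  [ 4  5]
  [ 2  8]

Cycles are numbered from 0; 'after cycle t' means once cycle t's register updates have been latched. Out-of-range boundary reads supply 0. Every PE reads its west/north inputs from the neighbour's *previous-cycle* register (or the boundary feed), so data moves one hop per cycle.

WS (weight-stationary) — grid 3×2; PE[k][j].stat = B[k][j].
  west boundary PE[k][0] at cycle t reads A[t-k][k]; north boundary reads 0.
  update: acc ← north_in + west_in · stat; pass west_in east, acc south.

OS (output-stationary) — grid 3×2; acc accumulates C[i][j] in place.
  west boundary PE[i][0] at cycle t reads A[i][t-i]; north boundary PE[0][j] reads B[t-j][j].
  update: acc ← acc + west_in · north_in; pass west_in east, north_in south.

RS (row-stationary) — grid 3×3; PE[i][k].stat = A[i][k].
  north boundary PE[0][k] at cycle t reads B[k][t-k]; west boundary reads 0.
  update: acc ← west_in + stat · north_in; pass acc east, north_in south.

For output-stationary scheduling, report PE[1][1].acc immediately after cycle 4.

OS 3×2: PE[1][1] cycle-by-cycle (with neighbour feeds):
  step 0 · PE0,1: acc=0; fwd→0 fwd↓0
  step 0 · PE1,0: acc=0; fwd→0 fwd↓0
  step 0 · PE1,1: acc=0; fwd→0 fwd↓0
  step 1 · PE0,1: acc=18; fwd→6 fwd↓3
  step 1 · PE1,0: acc=15; fwd→5 fwd↓3
  step 1 · PE1,1: acc=0; fwd→0 fwd↓0
  step 2 · PE0,1: acc=43; fwd→5 fwd↓5
  step 2 · PE1,0: acc=19; fwd→1 fwd↓4
  step 2 · PE1,1: acc=15; fwd→5 fwd↓3
  step 3 · PE0,1: acc=67; fwd→3 fwd↓8
  step 3 · PE1,0: acc=35; fwd→8 fwd↓2
  step 3 · PE1,1: acc=20; fwd→1 fwd↓5
  step 4 · PE0,1: acc=67; fwd→0 fwd↓0
  step 4 · PE1,0: acc=35; fwd→0 fwd↓0
  step 4 · PE1,1: acc=84; fwd→8 fwd↓8

PE[1][1].acc = 84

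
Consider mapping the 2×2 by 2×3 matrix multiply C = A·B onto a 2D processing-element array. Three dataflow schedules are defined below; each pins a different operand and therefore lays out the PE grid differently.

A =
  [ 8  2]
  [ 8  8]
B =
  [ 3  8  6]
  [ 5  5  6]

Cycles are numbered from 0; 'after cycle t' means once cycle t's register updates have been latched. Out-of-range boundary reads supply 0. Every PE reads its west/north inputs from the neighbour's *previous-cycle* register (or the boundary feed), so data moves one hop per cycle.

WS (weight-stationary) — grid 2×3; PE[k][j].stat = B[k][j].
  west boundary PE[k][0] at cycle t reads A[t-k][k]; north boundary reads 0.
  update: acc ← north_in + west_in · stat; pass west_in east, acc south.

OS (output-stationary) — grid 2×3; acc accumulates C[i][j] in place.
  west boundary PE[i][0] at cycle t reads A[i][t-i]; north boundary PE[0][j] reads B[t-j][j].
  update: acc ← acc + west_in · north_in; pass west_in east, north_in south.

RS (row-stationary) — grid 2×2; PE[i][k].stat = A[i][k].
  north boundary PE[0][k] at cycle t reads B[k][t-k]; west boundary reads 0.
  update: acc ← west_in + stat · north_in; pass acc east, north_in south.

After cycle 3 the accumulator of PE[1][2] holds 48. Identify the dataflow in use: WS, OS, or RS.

Under WS (2×3), PE[1][2]:
  t=0 PE[1][2]: acc=0 h=0 v=0
  t=1 PE[1][2]: acc=0 h=0 v=0
  t=2 PE[1][2]: acc=0 h=0 v=0
  t=3 PE[1][2]: acc=60 h=2 v=60
Under OS (2×3), PE[1][2]:
  t=0 PE[1][2]: acc=0 h=0 v=0
  t=1 PE[1][2]: acc=0 h=0 v=0
  t=2 PE[1][2]: acc=0 h=0 v=0
  t=3 PE[1][2]: acc=48 h=8 v=6
RS (2×2): PE[1][2] does not exist.

dataflow = OS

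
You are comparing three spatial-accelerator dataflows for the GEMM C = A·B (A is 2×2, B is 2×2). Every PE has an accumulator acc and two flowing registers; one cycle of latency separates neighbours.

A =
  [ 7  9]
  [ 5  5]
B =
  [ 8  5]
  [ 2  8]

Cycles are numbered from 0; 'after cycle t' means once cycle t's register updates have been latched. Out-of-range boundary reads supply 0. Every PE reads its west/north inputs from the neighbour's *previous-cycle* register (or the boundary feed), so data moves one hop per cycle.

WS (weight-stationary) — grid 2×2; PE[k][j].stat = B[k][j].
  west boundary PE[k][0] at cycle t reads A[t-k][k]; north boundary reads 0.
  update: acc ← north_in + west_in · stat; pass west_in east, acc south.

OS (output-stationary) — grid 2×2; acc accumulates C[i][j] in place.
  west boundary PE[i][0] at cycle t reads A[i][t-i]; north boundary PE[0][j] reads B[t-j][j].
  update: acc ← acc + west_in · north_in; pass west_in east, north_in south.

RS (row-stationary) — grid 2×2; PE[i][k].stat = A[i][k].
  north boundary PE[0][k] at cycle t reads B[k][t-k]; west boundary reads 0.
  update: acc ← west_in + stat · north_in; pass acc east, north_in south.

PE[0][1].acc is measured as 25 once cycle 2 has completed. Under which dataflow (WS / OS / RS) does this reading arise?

Under WS (2×2), PE[0][1]:
  after 0 — PE[0][1] acc=0, pass-E 0, pass-S 0
  after 1 — PE[0][1] acc=35, pass-E 7, pass-S 35
  after 2 — PE[0][1] acc=25, pass-E 5, pass-S 25
Under OS (2×2), PE[0][1]:
  after 0 — PE[0][1] acc=0, pass-E 0, pass-S 0
  after 1 — PE[0][1] acc=35, pass-E 7, pass-S 5
  after 2 — PE[0][1] acc=107, pass-E 9, pass-S 8
Under RS (2×2), PE[0][1]:
  after 0 — PE[0][1] acc=0, pass-E 0, pass-S 0
  after 1 — PE[0][1] acc=74, pass-E 74, pass-S 2
  after 2 — PE[0][1] acc=107, pass-E 107, pass-S 8

dataflow = WS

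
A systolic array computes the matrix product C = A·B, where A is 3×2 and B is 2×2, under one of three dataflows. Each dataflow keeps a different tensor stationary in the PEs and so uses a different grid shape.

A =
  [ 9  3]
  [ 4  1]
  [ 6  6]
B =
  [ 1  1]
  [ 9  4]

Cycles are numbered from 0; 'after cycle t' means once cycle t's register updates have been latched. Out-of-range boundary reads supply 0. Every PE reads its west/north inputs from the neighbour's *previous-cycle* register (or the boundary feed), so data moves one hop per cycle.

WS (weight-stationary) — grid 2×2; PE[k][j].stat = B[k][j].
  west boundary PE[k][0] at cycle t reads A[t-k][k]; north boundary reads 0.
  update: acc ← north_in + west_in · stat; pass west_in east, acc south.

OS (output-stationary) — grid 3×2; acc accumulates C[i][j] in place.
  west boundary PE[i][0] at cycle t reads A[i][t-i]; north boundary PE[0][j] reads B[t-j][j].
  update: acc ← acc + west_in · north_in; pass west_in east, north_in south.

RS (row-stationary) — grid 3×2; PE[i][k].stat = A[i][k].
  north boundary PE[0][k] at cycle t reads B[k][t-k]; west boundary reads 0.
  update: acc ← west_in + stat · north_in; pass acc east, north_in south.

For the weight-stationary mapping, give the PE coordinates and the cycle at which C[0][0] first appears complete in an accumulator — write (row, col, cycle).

WS — PE[1][0] is where C[0][0] collects:
  [0] (1,0) acc=0 (h:0 v:0)
  [1] (1,0) acc=36 (h:3 v:36)

(row, col, cycle) = (1, 0, 1)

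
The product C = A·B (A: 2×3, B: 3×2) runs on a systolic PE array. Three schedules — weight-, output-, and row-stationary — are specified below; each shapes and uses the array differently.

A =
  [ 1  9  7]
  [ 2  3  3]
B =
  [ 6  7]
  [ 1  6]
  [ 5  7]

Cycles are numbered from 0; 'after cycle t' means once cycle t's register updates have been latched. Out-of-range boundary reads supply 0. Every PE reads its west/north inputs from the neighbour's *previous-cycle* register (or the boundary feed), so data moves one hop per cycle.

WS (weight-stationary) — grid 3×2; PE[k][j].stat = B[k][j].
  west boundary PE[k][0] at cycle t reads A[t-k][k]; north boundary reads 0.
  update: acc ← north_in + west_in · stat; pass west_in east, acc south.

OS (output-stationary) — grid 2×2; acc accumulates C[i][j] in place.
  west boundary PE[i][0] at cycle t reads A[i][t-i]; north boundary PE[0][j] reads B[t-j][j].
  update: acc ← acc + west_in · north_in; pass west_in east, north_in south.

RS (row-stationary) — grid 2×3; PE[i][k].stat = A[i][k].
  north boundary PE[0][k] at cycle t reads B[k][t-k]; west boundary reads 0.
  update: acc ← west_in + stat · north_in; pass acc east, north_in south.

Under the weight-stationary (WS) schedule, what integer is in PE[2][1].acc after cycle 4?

WS 3×2: PE[2][1] cycle-by-cycle (with neighbour feeds):
  t=0 PE[1][1]: acc=0 h=0 v=0
  t=0 PE[2][0]: acc=0 h=0 v=0
  t=0 PE[2][1]: acc=0 h=0 v=0
  t=1 PE[1][1]: acc=0 h=0 v=0
  t=1 PE[2][0]: acc=0 h=0 v=0
  t=1 PE[2][1]: acc=0 h=0 v=0
  t=2 PE[1][1]: acc=61 h=9 v=61
  t=2 PE[2][0]: acc=50 h=7 v=50
  t=2 PE[2][1]: acc=0 h=0 v=0
  t=3 PE[1][1]: acc=32 h=3 v=32
  t=3 PE[2][0]: acc=30 h=3 v=30
  t=3 PE[2][1]: acc=110 h=7 v=110
  t=4 PE[1][1]: acc=0 h=0 v=0
  t=4 PE[2][0]: acc=0 h=0 v=0
  t=4 PE[2][1]: acc=53 h=3 v=53

PE[2][1].acc = 53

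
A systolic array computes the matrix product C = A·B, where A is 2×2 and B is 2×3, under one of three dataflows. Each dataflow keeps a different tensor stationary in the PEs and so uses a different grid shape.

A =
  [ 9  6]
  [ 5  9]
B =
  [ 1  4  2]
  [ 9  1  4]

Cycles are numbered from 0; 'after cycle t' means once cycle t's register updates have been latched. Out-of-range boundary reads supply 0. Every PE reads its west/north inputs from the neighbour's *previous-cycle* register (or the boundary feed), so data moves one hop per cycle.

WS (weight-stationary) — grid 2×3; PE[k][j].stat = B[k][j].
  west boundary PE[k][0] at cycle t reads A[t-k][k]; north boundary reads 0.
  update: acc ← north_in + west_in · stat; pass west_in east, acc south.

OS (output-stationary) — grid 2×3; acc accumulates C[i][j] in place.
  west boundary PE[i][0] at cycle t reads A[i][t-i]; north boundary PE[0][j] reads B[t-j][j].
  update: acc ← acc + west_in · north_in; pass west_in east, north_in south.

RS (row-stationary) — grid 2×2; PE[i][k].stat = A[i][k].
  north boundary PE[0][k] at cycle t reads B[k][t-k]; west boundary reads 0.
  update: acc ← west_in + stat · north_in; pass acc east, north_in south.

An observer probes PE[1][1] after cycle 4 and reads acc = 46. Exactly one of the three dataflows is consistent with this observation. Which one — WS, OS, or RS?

WS (2×3 grid), PE[1][1]:
  t=0 PE[1][1]: acc=0 h=0 v=0
  t=1 PE[1][1]: acc=0 h=0 v=0
  t=2 PE[1][1]: acc=42 h=6 v=42
  t=3 PE[1][1]: acc=29 h=9 v=29
  t=4 PE[1][1]: acc=0 h=0 v=0
OS (2×3 grid), PE[1][1]:
  t=0 PE[1][1]: acc=0 h=0 v=0
  t=1 PE[1][1]: acc=0 h=0 v=0
  t=2 PE[1][1]: acc=20 h=5 v=4
  t=3 PE[1][1]: acc=29 h=9 v=1
  t=4 PE[1][1]: acc=29 h=0 v=0
RS (2×2 grid), PE[1][1]:
  t=0 PE[1][1]: acc=0 h=0 v=0
  t=1 PE[1][1]: acc=0 h=0 v=0
  t=2 PE[1][1]: acc=86 h=86 v=9
  t=3 PE[1][1]: acc=29 h=29 v=1
  t=4 PE[1][1]: acc=46 h=46 v=4

dataflow = RS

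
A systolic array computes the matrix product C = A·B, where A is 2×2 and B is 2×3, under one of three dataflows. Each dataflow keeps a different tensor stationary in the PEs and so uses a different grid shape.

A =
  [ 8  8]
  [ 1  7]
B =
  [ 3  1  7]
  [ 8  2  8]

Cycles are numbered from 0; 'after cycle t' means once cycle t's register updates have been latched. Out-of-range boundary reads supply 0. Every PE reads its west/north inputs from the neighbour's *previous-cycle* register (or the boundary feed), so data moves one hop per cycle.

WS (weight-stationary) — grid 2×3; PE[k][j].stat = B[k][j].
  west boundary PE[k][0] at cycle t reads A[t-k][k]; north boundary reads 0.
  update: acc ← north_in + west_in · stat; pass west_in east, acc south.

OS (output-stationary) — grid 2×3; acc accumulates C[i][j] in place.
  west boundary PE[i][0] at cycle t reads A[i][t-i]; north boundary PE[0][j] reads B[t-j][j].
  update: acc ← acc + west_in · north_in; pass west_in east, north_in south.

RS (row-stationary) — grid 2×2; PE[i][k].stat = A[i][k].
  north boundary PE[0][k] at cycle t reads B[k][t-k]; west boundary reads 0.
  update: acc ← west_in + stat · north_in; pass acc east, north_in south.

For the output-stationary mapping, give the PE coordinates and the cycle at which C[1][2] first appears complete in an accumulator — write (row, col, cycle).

(row, col, cycle) = (1, 2, 4)

OS — PE[1][2] is where C[1][2] collects:
  step 0 · PE1,2: acc=0; fwd→0 fwd↓0
  step 1 · PE1,2: acc=0; fwd→0 fwd↓0
  step 2 · PE1,2: acc=0; fwd→0 fwd↓0
  step 3 · PE1,2: acc=7; fwd→1 fwd↓7
  step 4 · PE1,2: acc=63; fwd→7 fwd↓8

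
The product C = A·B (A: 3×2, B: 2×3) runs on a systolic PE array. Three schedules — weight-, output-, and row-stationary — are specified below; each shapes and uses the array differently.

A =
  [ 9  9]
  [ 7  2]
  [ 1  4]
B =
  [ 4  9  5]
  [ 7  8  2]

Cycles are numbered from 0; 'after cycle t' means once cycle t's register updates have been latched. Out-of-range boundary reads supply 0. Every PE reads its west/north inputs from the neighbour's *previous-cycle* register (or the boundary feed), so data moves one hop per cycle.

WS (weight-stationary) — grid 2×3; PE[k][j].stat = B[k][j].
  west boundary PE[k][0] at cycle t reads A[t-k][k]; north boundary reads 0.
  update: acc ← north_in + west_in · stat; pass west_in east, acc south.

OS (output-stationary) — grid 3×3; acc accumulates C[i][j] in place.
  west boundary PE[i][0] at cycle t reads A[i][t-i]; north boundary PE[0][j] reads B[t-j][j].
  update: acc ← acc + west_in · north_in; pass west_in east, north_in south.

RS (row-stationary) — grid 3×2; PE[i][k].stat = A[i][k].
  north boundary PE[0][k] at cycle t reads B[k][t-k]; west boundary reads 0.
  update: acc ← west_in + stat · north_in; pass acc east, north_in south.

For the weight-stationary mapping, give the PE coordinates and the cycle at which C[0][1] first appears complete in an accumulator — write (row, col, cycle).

(row, col, cycle) = (1, 1, 2)

WS: C[0][1] accumulates in PE[1][1]:
  after 0 — PE[1][1] acc=0, pass-E 0, pass-S 0
  after 1 — PE[1][1] acc=0, pass-E 0, pass-S 0
  after 2 — PE[1][1] acc=153, pass-E 9, pass-S 153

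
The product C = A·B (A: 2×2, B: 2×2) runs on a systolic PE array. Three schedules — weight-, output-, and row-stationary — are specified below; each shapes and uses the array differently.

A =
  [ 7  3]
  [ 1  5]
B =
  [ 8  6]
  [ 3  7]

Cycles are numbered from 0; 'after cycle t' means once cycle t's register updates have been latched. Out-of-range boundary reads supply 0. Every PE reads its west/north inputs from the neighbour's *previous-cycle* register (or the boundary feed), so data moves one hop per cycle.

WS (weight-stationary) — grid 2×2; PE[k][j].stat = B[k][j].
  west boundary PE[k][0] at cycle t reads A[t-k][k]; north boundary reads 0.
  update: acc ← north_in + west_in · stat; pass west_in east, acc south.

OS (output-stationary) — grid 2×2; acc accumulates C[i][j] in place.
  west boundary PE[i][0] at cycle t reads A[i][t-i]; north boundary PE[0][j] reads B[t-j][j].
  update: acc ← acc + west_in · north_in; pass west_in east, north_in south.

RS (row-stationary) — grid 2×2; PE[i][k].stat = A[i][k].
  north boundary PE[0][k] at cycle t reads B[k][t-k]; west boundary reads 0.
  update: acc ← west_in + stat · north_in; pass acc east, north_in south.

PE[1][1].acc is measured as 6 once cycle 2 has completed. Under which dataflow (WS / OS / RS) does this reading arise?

dataflow = OS

WS [2×2] PE[1][1] across cycles:
  after 0 — PE[1][1] acc=0, pass-E 0, pass-S 0
  after 1 — PE[1][1] acc=0, pass-E 0, pass-S 0
  after 2 — PE[1][1] acc=63, pass-E 3, pass-S 63
OS [2×2] PE[1][1] across cycles:
  after 0 — PE[1][1] acc=0, pass-E 0, pass-S 0
  after 1 — PE[1][1] acc=0, pass-E 0, pass-S 0
  after 2 — PE[1][1] acc=6, pass-E 1, pass-S 6
RS [2×2] PE[1][1] across cycles:
  after 0 — PE[1][1] acc=0, pass-E 0, pass-S 0
  after 1 — PE[1][1] acc=0, pass-E 0, pass-S 0
  after 2 — PE[1][1] acc=23, pass-E 23, pass-S 3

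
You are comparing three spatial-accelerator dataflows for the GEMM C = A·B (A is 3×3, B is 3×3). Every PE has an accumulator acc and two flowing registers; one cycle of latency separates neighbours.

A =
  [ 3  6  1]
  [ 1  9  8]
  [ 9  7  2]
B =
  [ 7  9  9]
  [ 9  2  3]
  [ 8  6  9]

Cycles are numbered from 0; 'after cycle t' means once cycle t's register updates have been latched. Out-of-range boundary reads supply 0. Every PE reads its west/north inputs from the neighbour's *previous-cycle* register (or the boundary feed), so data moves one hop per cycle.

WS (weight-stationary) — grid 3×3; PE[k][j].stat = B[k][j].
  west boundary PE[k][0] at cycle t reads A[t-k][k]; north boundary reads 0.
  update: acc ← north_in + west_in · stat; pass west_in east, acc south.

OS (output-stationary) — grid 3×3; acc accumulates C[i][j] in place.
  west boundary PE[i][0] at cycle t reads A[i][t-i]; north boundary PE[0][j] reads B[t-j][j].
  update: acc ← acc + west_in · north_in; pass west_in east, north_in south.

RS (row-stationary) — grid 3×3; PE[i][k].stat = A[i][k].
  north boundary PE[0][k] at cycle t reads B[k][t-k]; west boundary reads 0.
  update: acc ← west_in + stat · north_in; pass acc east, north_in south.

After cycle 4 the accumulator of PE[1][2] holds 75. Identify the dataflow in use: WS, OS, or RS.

dataflow = RS

— WS: 3×3; PE[1][2] trace:
  @0  [1,2]  acc 0  |  →0  ↓0
  @1  [1,2]  acc 0  |  →0  ↓0
  @2  [1,2]  acc 0  |  →0  ↓0
  @3  [1,2]  acc 45  |  →6  ↓45
  @4  [1,2]  acc 36  |  →9  ↓36
— OS: 3×3; PE[1][2] trace:
  @0  [1,2]  acc 0  |  →0  ↓0
  @1  [1,2]  acc 0  |  →0  ↓0
  @2  [1,2]  acc 0  |  →0  ↓0
  @3  [1,2]  acc 9  |  →1  ↓9
  @4  [1,2]  acc 36  |  →9  ↓3
— RS: 3×3; PE[1][2] trace:
  @0  [1,2]  acc 0  |  →0  ↓0
  @1  [1,2]  acc 0  |  →0  ↓0
  @2  [1,2]  acc 0  |  →0  ↓0
  @3  [1,2]  acc 152  |  →152  ↓8
  @4  [1,2]  acc 75  |  →75  ↓6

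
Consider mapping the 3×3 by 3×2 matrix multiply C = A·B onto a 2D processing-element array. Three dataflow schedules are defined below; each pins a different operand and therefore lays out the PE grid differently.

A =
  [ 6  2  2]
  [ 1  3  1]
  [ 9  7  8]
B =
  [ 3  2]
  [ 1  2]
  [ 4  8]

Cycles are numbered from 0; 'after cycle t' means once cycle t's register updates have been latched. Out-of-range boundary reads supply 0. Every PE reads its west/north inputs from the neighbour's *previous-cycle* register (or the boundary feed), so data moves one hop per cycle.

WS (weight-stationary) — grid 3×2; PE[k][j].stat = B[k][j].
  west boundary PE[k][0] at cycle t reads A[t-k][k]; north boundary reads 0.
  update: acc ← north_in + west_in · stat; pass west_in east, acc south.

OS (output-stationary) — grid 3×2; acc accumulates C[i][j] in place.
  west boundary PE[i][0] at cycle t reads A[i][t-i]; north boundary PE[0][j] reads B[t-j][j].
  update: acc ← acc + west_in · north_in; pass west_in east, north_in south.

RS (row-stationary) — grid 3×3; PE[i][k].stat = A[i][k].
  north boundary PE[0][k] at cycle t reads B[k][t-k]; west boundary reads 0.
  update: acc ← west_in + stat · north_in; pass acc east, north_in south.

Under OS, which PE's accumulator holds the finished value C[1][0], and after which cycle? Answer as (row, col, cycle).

Under OS, C[1][0] lands at PE[1][0]:
  step 0 · PE1,0: acc=0; fwd→0 fwd↓0
  step 1 · PE1,0: acc=3; fwd→1 fwd↓3
  step 2 · PE1,0: acc=6; fwd→3 fwd↓1
  step 3 · PE1,0: acc=10; fwd→1 fwd↓4

(row, col, cycle) = (1, 0, 3)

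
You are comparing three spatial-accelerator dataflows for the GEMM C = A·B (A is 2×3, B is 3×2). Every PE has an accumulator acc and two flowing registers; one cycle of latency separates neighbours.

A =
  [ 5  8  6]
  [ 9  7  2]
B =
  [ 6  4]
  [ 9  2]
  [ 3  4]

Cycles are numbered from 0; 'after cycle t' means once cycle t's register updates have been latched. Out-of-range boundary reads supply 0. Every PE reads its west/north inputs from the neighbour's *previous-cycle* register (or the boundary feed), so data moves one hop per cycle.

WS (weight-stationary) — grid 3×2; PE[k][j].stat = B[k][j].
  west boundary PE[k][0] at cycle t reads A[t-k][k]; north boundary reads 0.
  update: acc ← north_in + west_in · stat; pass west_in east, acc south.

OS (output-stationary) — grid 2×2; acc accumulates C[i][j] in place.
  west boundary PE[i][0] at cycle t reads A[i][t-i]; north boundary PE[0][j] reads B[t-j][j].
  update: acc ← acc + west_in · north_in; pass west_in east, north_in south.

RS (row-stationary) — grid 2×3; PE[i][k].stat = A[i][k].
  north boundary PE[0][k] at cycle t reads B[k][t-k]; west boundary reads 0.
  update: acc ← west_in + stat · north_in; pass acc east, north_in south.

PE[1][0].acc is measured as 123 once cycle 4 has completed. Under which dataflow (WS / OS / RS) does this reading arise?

dataflow = OS

WS (3×2 grid), PE[1][0]:
  0: (1,0).acc=0  regs=<0,0>
  1: (1,0).acc=102  regs=<8,102>
  2: (1,0).acc=117  regs=<7,117>
  3: (1,0).acc=0  regs=<0,0>
  4: (1,0).acc=0  regs=<0,0>
OS (2×2 grid), PE[1][0]:
  0: (1,0).acc=0  regs=<0,0>
  1: (1,0).acc=54  regs=<9,6>
  2: (1,0).acc=117  regs=<7,9>
  3: (1,0).acc=123  regs=<2,3>
  4: (1,0).acc=123  regs=<0,0>
RS (2×3 grid), PE[1][0]:
  0: (1,0).acc=0  regs=<0,0>
  1: (1,0).acc=54  regs=<54,6>
  2: (1,0).acc=36  regs=<36,4>
  3: (1,0).acc=0  regs=<0,0>
  4: (1,0).acc=0  regs=<0,0>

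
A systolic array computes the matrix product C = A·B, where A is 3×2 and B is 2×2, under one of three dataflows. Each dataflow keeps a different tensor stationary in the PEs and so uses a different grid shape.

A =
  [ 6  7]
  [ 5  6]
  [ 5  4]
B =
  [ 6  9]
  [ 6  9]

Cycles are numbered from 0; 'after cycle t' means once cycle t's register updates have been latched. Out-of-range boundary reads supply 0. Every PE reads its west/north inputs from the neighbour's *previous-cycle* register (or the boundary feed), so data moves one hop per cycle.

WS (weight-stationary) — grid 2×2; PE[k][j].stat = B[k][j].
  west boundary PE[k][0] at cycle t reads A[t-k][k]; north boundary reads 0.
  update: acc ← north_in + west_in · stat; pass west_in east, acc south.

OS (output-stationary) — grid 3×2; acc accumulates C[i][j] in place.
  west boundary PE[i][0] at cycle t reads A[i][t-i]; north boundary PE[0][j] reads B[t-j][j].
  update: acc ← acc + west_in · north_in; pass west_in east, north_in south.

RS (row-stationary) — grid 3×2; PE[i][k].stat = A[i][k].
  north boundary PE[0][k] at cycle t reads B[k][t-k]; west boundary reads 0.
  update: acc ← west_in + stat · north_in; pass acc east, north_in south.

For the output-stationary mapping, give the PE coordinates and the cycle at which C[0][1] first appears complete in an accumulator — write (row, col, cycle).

OS: C[0][1] accumulates in PE[0][1]:
  step 0 · PE0,1: acc=0; fwd→0 fwd↓0
  step 1 · PE0,1: acc=54; fwd→6 fwd↓9
  step 2 · PE0,1: acc=117; fwd→7 fwd↓9

(row, col, cycle) = (0, 1, 2)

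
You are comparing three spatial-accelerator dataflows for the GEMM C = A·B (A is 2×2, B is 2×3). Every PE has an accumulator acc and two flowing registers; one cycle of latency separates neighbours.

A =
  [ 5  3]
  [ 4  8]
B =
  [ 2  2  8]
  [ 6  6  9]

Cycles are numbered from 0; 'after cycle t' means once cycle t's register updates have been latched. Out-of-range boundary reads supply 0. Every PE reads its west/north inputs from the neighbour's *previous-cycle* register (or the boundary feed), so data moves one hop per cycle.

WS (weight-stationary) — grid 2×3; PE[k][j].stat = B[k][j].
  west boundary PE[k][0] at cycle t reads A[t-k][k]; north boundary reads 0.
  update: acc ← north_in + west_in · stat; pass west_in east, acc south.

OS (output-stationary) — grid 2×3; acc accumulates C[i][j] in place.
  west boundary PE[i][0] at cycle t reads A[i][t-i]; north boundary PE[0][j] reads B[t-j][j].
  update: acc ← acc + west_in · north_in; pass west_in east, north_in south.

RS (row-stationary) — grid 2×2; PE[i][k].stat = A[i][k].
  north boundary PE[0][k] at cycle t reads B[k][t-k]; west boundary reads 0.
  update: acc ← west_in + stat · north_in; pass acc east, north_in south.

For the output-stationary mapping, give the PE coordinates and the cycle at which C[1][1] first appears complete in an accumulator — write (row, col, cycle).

OS: C[1][1] accumulates in PE[1][1]:
  0: (1,1).acc=0  regs=<0,0>
  1: (1,1).acc=0  regs=<0,0>
  2: (1,1).acc=8  regs=<4,2>
  3: (1,1).acc=56  regs=<8,6>

(row, col, cycle) = (1, 1, 3)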